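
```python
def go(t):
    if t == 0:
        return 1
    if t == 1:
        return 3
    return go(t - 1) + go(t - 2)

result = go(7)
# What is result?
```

Build up from base cases: go(0)=1, go(1)=3, go(2)=4, go(3)=7, go(4)=11, go(5)=18, go(6)=29, ..., go(7)=47

Answer: 47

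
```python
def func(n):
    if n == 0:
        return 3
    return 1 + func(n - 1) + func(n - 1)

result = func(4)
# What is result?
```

func(n) = 1 + 2·func(n-1), func(0)=3. Closed form: (3+1)·2^4 - 1 = 63.

Answer: 63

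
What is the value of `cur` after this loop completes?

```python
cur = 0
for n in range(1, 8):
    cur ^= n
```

XOR of 1 to 7
`cur` takes the values: 0 → 1 → 3 → 0 → 4 → 1 → 7 → 0

Answer: 0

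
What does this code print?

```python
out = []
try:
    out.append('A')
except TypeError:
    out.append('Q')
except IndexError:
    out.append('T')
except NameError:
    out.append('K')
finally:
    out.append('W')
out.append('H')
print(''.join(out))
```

Execution trace: 'A' (try body, no exception) → 'W' (finally) → 'H' (after the try/except). Output: AWH

Answer: AWH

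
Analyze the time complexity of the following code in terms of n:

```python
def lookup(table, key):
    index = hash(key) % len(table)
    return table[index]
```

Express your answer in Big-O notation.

This is Hash table lookup (average case). Time complexity: O(1).

Answer: O(1)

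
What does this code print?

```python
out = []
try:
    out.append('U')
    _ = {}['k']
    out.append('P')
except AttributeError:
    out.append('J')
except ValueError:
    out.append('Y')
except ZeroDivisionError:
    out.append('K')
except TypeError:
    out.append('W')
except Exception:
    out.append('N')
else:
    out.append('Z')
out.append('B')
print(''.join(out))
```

Execution trace: 'U' (try body) → 'N' (except Exception) → 'B' (after the try/except). Output: UNB

Answer: UNB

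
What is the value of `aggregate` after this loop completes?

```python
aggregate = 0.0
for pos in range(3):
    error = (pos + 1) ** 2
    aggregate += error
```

Sum of squared losses 1² + 2² + ... + 3²
`aggregate` takes the values: 0.0 → 1.0 → 5.0 → 14.0

Answer: 14.0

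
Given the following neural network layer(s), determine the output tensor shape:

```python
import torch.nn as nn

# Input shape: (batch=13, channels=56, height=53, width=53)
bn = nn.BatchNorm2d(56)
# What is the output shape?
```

Input: (13, 56, 53, 53) -> Output: (13, 56, 53, 53)

Answer: (13, 56, 53, 53)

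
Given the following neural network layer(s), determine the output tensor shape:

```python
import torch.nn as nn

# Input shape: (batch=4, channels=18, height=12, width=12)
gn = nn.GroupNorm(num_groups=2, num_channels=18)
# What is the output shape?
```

Input: (4, 18, 12, 12) -> Output: (4, 18, 12, 12)

Answer: (4, 18, 12, 12)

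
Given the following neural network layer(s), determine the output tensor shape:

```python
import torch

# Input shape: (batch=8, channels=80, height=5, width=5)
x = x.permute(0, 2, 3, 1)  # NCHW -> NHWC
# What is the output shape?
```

Input: (8, 80, 5, 5) -> Output: (8, 5, 5, 80)

Answer: (8, 5, 5, 80)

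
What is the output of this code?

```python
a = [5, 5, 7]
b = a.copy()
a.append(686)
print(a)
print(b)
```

Key concept: list.copy() creates independent copy.
Step by step:
`a = [5, 5, 7]` → a = [5, 5, 7]
`b = a.copy()` → b = [5, 5, 7]
`a.append(686)` → a = [5, 5, 7, 686]
`print(a)` → prints [5, 5, 7, 686]
`print(b)` → prints [5, 5, 7]

Answer:
[5, 5, 7, 686]
[5, 5, 7]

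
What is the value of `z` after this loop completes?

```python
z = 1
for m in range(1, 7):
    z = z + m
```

Start at 1, add 1 through 6
`z` takes the values: 1 → 2 → 4 → 7 → 11 → 16 → 22

Answer: 22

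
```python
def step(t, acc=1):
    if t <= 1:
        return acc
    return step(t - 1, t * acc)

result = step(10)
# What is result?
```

Accumulator trace (n, acc): (10, 1) -> (9, 10) -> (8, 90) -> (7, 720) -> (6, 5040) -> (5, 30240) -> (4, 151200) -> (3, 604800) -> (2, 1814400) -> (1, 3628800) -> return 3628800

Answer: 3628800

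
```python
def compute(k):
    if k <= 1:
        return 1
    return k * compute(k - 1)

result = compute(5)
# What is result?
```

compute(5) = 5 * 4 * 3 * 2 * 1 = 120

Answer: 120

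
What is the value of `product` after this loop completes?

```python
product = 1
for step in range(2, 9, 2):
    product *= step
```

Product of even numbers 2 to 8
`product` takes the values: 1 → 2 → 8 → 48 → 384

Answer: 384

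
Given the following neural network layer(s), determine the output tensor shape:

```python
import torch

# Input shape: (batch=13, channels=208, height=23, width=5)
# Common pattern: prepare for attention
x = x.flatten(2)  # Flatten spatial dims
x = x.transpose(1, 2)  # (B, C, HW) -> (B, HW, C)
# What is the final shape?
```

Input: (13, 208, 23, 5) -> after flatten(2): (13, 208, 115) -> Output: (13, 115, 208)

Answer: (13, 115, 208)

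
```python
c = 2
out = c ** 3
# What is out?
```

Trace:
`c = 2` → c = 2
`out = c ** 3` → out = 8
So out = 8

Answer: 8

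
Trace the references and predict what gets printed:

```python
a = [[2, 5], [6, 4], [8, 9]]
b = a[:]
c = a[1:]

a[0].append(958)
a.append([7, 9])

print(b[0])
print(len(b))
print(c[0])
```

Key concept: slice with nested mutation.
Step by step:
`a = [[2, 5], [6, 4], [8, 9]]` → a = [[2, 5], [6, 4], [8, 9]]
`b = a[:]` → b = [[2, 5], [6, 4], [8, 9]]
`c = a[1:]` → c = [[6, 4], [8, 9]]
`a[0].append(958)` → a = [[2, 5, 958], [6, 4], [8, 9]]; b = [[2, 5, 958], [6, 4], [8, 9]]
`a.append([7, 9])` → a = [[2, 5, 958], [6, 4], [8, 9], [7, 9]]
`print(b[0])` → prints [2, 5, 958]
`print(len(b))` → prints 3
`print(c[0])` → prints [6, 4]

Answer:
[2, 5, 958]
3
[6, 4]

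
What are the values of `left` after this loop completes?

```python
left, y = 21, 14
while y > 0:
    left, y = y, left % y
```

GCD of 21 and 14
`left` takes the values: 21 → 14 → 7

Answer: 7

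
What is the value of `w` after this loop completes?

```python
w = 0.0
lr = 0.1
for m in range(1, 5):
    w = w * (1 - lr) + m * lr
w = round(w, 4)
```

Moving average with lr=0.1
`w` takes the values: 0.0 → 0.1 → 0.29 → 0.561 → 0.9049

Answer: 0.9049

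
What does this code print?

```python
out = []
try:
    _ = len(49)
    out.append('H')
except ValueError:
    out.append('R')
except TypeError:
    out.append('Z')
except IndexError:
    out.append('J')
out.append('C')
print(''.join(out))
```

Execution trace: 'Z' (except TypeError) → 'C' (after the try/except). Output: ZC

Answer: ZC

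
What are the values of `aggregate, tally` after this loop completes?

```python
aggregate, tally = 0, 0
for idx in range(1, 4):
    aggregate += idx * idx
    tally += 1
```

Sum of squares and count
`aggregate, tally` takes the values: (0, 0) → (1, 0) → (1, 1) → (5, 1) → (5, 2) → (14, 2) → (14, 3)

Answer: 14, 3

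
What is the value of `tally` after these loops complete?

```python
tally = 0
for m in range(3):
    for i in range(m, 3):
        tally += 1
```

Upper triangle: 3 + 2 + ... + 1
`tally` takes the values: 0 → 1 → 2 → 3 → 4 → 5 → 6

Answer: 6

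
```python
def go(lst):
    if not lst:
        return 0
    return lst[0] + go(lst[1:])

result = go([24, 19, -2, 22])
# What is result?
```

24 + 19 + (-2) + 22 + 0 = 63

Answer: 63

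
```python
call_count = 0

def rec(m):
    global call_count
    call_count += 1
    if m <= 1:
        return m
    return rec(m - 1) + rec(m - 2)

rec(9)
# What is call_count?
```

Calls(m) = 1 + Calls(m-1) + Calls(m-2); Calls(0)=Calls(1)=1. For m=9 this gives 109.

Answer: 109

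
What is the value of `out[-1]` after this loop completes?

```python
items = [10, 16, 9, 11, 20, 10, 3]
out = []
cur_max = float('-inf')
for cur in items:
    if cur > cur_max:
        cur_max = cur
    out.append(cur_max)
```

Running max ends at 20
`out` takes the values: [] → [10] → [10, 16] → [10, 16, 16] → [10, 16, 16, 16] → [10, 16, 16, 16, 20] → [10, 16, 16, 16, 20, 20] → [10, 16, 16, 16, 20, 20, 20]
So `out[-1]` = 20

Answer: 20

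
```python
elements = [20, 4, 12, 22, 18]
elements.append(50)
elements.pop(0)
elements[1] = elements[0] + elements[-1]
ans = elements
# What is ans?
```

Trace:
`elements = [20, 4, 12, 22, 18]` → elements = [20, 4, 12, 22, 18]
`elements.append(50)` → elements = [20, 4, 12, 22, 18, 50]
`elements.pop(0)` → elements = [4, 12, 22, 18, 50]
`elements[1] = elements[0] + elements[-1]` → elements = [4, 54, 22, 18, 50]
`ans = elements` → ans = [4, 54, 22, 18, 50]
So ans = [4, 54, 22, 18, 50]

Answer: [4, 54, 22, 18, 50]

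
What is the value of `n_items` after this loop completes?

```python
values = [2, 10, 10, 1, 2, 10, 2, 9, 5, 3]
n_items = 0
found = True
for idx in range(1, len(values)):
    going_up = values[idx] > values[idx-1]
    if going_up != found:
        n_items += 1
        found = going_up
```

Count direction changes in [2, 10, 10, 1, 2, 10, 2, 9, 5, 3]
`n_items` takes the values: 0 → 1 → 2 → 3 → 4 → 5

Answer: 5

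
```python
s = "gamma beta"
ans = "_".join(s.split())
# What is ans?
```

Trace:
`s = "gamma beta"` → s = 'gamma beta'
`ans = "_".join(s.split())` → ans = 'gamma_beta'
So ans = 'gamma_beta'

Answer: 'gamma_beta'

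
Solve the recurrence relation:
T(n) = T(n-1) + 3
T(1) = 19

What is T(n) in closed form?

Unrolling: T(n) = T(1) + 3·(n-1) = 19 + 3(n-1) = 3n + 16.

Answer: T(n) = 3n + 16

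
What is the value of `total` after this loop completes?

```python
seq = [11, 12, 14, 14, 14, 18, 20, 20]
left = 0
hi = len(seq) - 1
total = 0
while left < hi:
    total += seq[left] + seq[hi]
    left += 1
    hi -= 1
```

Sum of pairs from ends
`total` takes the values: 0 → 31 → 63 → 95 → 123

Answer: 123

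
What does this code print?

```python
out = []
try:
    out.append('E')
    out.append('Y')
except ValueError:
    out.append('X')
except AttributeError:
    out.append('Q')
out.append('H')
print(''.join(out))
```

Execution trace: 'E' (try body) → 'Y' (try body, no exception) → 'H' (after the try/except). Output: EYH

Answer: EYH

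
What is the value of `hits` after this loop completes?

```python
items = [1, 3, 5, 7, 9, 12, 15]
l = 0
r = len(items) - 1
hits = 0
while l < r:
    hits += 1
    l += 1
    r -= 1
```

Iterations until pointers meet (list length 7)
`hits` takes the values: 0 → 1 → 2 → 3

Answer: 3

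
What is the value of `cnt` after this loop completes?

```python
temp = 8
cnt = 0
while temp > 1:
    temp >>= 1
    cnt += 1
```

Count right shifts until 1
`cnt` takes the values: 0 → 1 → 2 → 3

Answer: 3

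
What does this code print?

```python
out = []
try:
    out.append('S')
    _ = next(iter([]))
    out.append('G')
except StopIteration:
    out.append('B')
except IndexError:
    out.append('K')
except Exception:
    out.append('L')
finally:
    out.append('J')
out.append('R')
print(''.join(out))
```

Execution trace: 'S' (try body) → 'B' (except StopIteration) → 'J' (finally) → 'R' (after the try/except). Output: SBJR

Answer: SBJR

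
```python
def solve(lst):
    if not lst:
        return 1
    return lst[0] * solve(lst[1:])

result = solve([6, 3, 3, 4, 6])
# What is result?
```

Product over [6, 3, 3, 4, 6] = 6 * 3 * 3 * 4 * 6 = 1296

Answer: 1296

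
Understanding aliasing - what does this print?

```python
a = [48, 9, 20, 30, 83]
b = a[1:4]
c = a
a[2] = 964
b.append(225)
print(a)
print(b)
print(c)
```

Key concept: slice vs alias.
Step by step:
`a = [48, 9, 20, 30, 83]` → a = [48, 9, 20, 30, 83]
`b = a[1:4]` → b = [9, 20, 30]
`c = a` → c = [48, 9, 20, 30, 83] (same object as a)
`a[2] = 964` → a = [48, 9, 964, 30, 83] (same object as c); c = [48, 9, 964, 30, 83] (same object as a)
`b.append(225)` → b = [9, 20, 30, 225]
`print(a)` → prints [48, 9, 964, 30, 83]
`print(b)` → prints [9, 20, 30, 225]
`print(c)` → prints [48, 9, 964, 30, 83]

Answer:
[48, 9, 964, 30, 83]
[9, 20, 30, 225]
[48, 9, 964, 30, 83]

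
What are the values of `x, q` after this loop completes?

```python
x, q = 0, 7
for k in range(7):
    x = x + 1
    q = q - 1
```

x goes 0→7, q goes 7→0
`x, q` takes the values: (0, 7) → (1, 7) → (1, 6) → (2, 6) → (2, 5) → (3, 5) → (3, 4) → (4, 4) → (4, 3) → (5, 3) → (5, 2) → (6, 2) → (6, 1) → (7, 1) → (7, 0)

Answer: 7, 0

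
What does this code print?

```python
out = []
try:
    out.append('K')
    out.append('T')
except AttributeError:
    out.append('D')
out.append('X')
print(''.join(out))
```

Execution trace: 'K' (try body) → 'T' (try body, no exception) → 'X' (after the try/except). Output: KTX

Answer: KTX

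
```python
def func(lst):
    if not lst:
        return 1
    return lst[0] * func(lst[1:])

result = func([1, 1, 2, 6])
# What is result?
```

Product over [1, 1, 2, 6] = 1 * 1 * 2 * 6 = 12

Answer: 12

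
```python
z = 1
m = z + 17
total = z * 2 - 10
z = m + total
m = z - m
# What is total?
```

Trace:
`z = 1` → z = 1
`m = z + 17` → m = 18
`total = z * 2 - 10` → total = -8
`z = m + total` → z = 10
`m = z - m` → m = -8
So total = -8

Answer: -8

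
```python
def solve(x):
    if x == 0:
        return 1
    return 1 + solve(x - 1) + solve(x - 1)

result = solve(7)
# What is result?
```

solve(x) = 1 + 2·solve(x-1), solve(0)=1. Closed form: (1+1)·2^7 - 1 = 255.

Answer: 255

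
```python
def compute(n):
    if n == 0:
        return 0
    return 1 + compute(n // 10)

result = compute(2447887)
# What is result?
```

Count of digits of 2447887: 7

Answer: 7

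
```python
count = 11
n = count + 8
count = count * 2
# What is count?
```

Trace:
`count = 11` → count = 11
`n = count + 8` → n = 19
`count = count * 2` → count = 22
So count = 22

Answer: 22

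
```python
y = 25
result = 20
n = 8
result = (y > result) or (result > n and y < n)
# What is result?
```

Trace:
`y = 25` → y = 25
`result = 20` → result = 20
`n = 8` → n = 8
`result = (y > result) or (result > n and y < n)` → result = True
So result = True

Answer: True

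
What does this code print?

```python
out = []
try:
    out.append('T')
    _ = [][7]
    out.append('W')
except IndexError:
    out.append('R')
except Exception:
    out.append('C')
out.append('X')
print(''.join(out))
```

Execution trace: 'T' (try body) → 'R' (except IndexError) → 'X' (after the try/except). Output: TRX

Answer: TRX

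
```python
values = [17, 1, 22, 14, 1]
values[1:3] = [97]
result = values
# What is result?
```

Trace:
`values = [17, 1, 22, 14, 1]` → values = [17, 1, 22, 14, 1]
`values[1:3] = [97]` → values = [17, 97, 14, 1]
`result = values` → result = [17, 97, 14, 1]
So result = [17, 97, 14, 1]

Answer: [17, 97, 14, 1]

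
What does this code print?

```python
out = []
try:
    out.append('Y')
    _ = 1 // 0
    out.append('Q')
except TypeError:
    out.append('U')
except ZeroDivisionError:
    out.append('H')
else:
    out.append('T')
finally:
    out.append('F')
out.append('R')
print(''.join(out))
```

Execution trace: 'Y' (try body) → 'H' (except ZeroDivisionError) → 'F' (finally) → 'R' (after the try/except). Output: YHFR

Answer: YHFR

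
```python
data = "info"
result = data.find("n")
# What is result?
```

Trace:
`data = "info"` → data = 'info'
`result = data.find("n")` → result = 1
So result = 1

Answer: 1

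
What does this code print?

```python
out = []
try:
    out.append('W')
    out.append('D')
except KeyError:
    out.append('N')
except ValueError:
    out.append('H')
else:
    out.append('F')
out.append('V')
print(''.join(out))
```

Execution trace: 'W' (try body) → 'D' (try body, no exception) → 'F' (else) → 'V' (after the try/except). Output: WDFV

Answer: WDFV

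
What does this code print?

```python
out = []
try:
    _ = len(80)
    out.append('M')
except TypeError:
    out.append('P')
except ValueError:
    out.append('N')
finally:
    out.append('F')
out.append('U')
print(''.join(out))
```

Execution trace: 'P' (except TypeError) → 'F' (finally) → 'U' (after the try/except). Output: PFU

Answer: PFU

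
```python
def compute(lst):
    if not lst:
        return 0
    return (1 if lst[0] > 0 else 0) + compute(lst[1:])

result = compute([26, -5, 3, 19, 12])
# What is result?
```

Count of positive elements in [26, -5, 3, 19, 12] = 4

Answer: 4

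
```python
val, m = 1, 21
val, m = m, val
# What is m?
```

Trace:
`val, m = 1, 21` → val = 1; m = 21
`val, m = m, val` → val = 21; m = 1
So m = 1

Answer: 1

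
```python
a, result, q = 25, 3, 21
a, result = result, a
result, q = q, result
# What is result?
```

Trace:
`a, result, q = 25, 3, 21` → a = 25; result = 3; q = 21
`a, result = result, a` → a = 3; result = 25
`result, q = q, result` → result = 21; q = 25
So result = 21

Answer: 21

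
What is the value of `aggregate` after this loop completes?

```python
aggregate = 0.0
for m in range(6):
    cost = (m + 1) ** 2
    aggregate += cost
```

Sum of squared losses 1² + 2² + ... + 6²
`aggregate` takes the values: 0.0 → 1.0 → 5.0 → 14.0 → 30.0 → 55.0 → 91.0

Answer: 91.0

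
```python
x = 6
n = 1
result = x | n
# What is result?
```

Trace:
`x = 6` → x = 6
`n = 1` → n = 1
`result = x | n` → result = 7
So result = 7

Answer: 7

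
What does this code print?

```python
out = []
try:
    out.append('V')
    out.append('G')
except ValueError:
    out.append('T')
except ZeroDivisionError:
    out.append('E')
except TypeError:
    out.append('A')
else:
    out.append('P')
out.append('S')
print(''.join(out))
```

Execution trace: 'V' (try body) → 'G' (try body, no exception) → 'P' (else) → 'S' (after the try/except). Output: VGPS

Answer: VGPS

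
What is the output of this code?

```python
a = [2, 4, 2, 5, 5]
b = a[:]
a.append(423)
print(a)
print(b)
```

Key concept: slice [:] creates copy.
Step by step:
`a = [2, 4, 2, 5, 5]` → a = [2, 4, 2, 5, 5]
`b = a[:]` → b = [2, 4, 2, 5, 5]
`a.append(423)` → a = [2, 4, 2, 5, 5, 423]
`print(a)` → prints [2, 4, 2, 5, 5, 423]
`print(b)` → prints [2, 4, 2, 5, 5]

Answer:
[2, 4, 2, 5, 5, 423]
[2, 4, 2, 5, 5]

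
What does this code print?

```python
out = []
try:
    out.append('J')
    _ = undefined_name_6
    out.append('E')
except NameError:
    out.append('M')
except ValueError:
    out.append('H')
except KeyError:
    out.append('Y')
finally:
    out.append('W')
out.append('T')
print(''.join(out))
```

Execution trace: 'J' (try body) → 'M' (except NameError) → 'W' (finally) → 'T' (after the try/except). Output: JMWT

Answer: JMWT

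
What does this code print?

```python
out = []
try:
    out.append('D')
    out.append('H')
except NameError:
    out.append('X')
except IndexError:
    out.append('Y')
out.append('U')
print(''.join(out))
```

Execution trace: 'D' (try body) → 'H' (try body, no exception) → 'U' (after the try/except). Output: DHU

Answer: DHU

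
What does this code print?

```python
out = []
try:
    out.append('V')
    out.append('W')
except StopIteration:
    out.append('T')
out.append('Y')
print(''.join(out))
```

Execution trace: 'V' (try body) → 'W' (try body, no exception) → 'Y' (after the try/except). Output: VWY

Answer: VWY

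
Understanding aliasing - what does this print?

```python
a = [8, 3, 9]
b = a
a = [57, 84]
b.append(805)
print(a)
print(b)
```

Key concept: rebinding vs mutation: a is rebound to a new list, b still points at the original.
Step by step:
`a = [8, 3, 9]` → a = [8, 3, 9]
`b = a` → b = [8, 3, 9] (same object as a)
`a = [57, 84]` → a = [57, 84]
`b.append(805)` → b = [8, 3, 9, 805]
`print(a)` → prints [57, 84]
`print(b)` → prints [8, 3, 9, 805]

Answer:
[57, 84]
[8, 3, 9, 805]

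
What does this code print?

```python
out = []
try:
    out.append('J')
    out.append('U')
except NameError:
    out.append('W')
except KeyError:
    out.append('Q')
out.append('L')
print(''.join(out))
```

Execution trace: 'J' (try body) → 'U' (try body, no exception) → 'L' (after the try/except). Output: JUL

Answer: JUL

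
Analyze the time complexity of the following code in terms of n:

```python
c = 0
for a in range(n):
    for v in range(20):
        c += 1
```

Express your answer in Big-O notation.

Each loop level contributes: n × 1. Multiplying the contributions gives O(n).

Answer: O(n)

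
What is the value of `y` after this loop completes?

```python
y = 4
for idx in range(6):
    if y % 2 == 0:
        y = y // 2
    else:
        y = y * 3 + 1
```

Collatz-style transformation from 4
`y` takes the values: 4 → 2 → 1 → 4 → 2 → 1 → 4

Answer: 4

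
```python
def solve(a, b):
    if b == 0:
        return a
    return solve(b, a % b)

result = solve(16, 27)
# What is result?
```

solve(16, 27) -> solve(27, 16) -> solve(16, 11) -> solve(11, 5) -> solve(5, 1) -> solve(1, 0) -> 1

Answer: 1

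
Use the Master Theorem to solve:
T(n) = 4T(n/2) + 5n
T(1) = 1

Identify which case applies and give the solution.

a=4, b=2, f(n)=5n. log_2(4) = 2. Since c=1 < 2, Case 1 applies: T(n) = Θ(n^log_b(a)) = O(n^2).

Answer: O(n^2) - Case 1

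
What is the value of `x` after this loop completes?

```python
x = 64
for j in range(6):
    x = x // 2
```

Halve 6 times: 64 // 2^6 = 1
`x` takes the values: 64 → 32 → 16 → 8 → 4 → 2 → 1

Answer: 1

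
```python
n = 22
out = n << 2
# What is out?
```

Trace:
`n = 22` → n = 22
`out = n << 2` → out = 88
So out = 88

Answer: 88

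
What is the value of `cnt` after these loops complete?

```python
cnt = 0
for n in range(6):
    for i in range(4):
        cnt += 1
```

6 * 4 = 24
`cnt` takes the values: 0 → 1 → 2 → 3 → 4 → 5 → 6 → 7 → 8 → 9 → 10 → 11 → 12 → 13 → 14 → 15 → 16 → 17 → 18 → 19 → 20 → 21 → 22 → 23 → 24

Answer: 24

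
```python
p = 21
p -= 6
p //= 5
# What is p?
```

Trace:
`p = 21` → p = 21
`p -= 6` → p = 15
`p //= 5` → p = 3
So p = 3

Answer: 3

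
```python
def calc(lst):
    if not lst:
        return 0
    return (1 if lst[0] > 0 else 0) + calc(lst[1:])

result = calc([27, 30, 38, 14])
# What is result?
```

Count of positive elements in [27, 30, 38, 14] = 4

Answer: 4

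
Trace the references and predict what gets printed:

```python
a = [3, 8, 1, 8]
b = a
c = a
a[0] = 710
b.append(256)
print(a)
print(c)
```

Key concept: multiple aliases.
Step by step:
`a = [3, 8, 1, 8]` → a = [3, 8, 1, 8]
`b = a` → b = [3, 8, 1, 8] (same object as a)
`c = a` → c = [3, 8, 1, 8] (same object as a, b)
`a[0] = 710` → a = [710, 8, 1, 8] (same object as b, c); b = [710, 8, 1, 8] (same object as a, c); c = [710, 8, 1, 8] (same object as a, b)
`b.append(256)` → a = [710, 8, 1, 8, 256] (same object as b, c); b = [710, 8, 1, 8, 256] (same object as a, c); c = [710, 8, 1, 8, 256] (same object as a, b)
`print(a)` → prints [710, 8, 1, 8, 256]
`print(c)` → prints [710, 8, 1, 8, 256]

Answer:
[710, 8, 1, 8, 256]
[710, 8, 1, 8, 256]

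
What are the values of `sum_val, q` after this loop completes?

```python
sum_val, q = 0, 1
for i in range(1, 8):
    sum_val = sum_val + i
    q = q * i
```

Sum and factorial of 1 to 7
`sum_val, q` takes the values: (0, 1) → (1, 1) → (3, 1) → (3, 2) → (6, 2) → (6, 6) → (10, 6) → (10, 24) → (15, 24) → (15, 120) → (21, 120) → (21, 720) → (28, 720) → (28, 5040)

Answer: 28, 5040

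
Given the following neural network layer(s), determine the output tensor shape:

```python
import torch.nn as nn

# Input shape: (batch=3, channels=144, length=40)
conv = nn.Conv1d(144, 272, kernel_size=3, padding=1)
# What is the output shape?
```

Input: (3, 144, 40) -> Output: (3, 272, 40)

Answer: (3, 272, 40)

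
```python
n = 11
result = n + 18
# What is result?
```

Trace:
`n = 11` → n = 11
`result = n + 18` → result = 29
So result = 29

Answer: 29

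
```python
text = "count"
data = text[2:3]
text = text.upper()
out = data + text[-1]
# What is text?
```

Trace:
`text = "count"` → text = 'count'
`data = text[2:3]` → data = 'u'
`text = text.upper()` → text = 'COUNT'
`out = data + text[-1]` → out = 'uT'
So text = 'COUNT'

Answer: 'COUNT'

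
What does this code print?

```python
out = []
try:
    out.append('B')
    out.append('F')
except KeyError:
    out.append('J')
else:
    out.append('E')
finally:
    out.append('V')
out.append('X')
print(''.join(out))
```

Execution trace: 'B' (try body) → 'F' (try body, no exception) → 'E' (else) → 'V' (finally) → 'X' (after the try/except). Output: BFEVX

Answer: BFEVX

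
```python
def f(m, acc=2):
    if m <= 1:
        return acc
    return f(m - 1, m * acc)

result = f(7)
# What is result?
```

Accumulator trace (n, acc): (7, 2) -> (6, 14) -> (5, 84) -> (4, 420) -> (3, 1680) -> (2, 5040) -> (1, 10080) -> return 10080

Answer: 10080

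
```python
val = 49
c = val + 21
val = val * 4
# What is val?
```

Trace:
`val = 49` → val = 49
`c = val + 21` → c = 70
`val = val * 4` → val = 196
So val = 196

Answer: 196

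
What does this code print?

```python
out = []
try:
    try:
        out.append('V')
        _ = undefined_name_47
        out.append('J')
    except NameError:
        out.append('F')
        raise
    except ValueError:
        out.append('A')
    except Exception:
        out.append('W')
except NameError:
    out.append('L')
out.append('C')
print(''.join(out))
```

Execution trace: 'V' (inner try body) → 'F' (inner except NameError) → 'L' (outer except NameError) → 'C' (after the try/except). Output: VFLC

Answer: VFLC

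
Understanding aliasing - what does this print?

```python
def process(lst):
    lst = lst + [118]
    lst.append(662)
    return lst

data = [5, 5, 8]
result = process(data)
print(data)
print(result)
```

Key concept: rebinding parameter vs mutation.
Step by step:
`data = [5, 5, 8]` → data = [5, 5, 8]
`result = process(data)` → result = [5, 5, 8, 118, 662]
`print(data)` → prints [5, 5, 8]
`print(result)` → prints [5, 5, 8, 118, 662]

Answer:
[5, 5, 8]
[5, 5, 8, 118, 662]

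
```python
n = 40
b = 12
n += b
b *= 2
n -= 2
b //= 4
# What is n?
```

Trace:
`n = 40` → n = 40
`b = 12` → b = 12
`n += b` → n = 52
`b *= 2` → b = 24
`n -= 2` → n = 50
`b //= 4` → b = 6
So n = 50

Answer: 50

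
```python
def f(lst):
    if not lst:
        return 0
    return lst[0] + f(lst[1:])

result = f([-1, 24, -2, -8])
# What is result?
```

(-1) + 24 + (-2) + (-8) + 0 = 13

Answer: 13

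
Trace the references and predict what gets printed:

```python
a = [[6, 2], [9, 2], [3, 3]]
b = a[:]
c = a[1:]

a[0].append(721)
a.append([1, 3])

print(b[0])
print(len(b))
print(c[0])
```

Key concept: slice with nested mutation.
Step by step:
`a = [[6, 2], [9, 2], [3, 3]]` → a = [[6, 2], [9, 2], [3, 3]]
`b = a[:]` → b = [[6, 2], [9, 2], [3, 3]]
`c = a[1:]` → c = [[9, 2], [3, 3]]
`a[0].append(721)` → a = [[6, 2, 721], [9, 2], [3, 3]]; b = [[6, 2, 721], [9, 2], [3, 3]]
`a.append([1, 3])` → a = [[6, 2, 721], [9, 2], [3, 3], [1, 3]]
`print(b[0])` → prints [6, 2, 721]
`print(len(b))` → prints 3
`print(c[0])` → prints [9, 2]

Answer:
[6, 2, 721]
3
[9, 2]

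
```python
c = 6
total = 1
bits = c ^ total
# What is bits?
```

Trace:
`c = 6` → c = 6
`total = 1` → total = 1
`bits = c ^ total` → bits = 7
So bits = 7

Answer: 7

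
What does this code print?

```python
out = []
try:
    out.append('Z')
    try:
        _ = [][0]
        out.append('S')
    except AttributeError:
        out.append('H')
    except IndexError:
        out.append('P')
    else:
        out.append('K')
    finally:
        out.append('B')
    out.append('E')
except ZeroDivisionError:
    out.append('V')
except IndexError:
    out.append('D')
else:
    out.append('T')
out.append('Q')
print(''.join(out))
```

Execution trace: 'Z' (try body) → 'P' (inner except IndexError) → 'B' (inner finally) → 'E' (try body, no exception) → 'T' (else) → 'Q' (after the try/except). Output: ZPBETQ

Answer: ZPBETQ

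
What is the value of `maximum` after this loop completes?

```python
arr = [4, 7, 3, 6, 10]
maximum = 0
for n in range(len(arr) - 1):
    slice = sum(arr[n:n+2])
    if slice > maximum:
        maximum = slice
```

Max sum of 2-element window in [4, 7, 3, 6, 10]
`maximum` takes the values: 0 → 11 → 16

Answer: 16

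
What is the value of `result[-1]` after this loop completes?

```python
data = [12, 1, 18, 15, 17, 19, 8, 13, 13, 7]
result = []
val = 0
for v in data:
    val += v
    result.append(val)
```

Cumulative sum ends at 123
`result` takes the values: [] → [12] → [12, 13] → [12, 13, 31] → [12, 13, 31, 46] → [12, 13, 31, 46, 63] → [12, 13, 31, 46, 63, 82] → [12, 13, 31, 46, 63, 82, 90] → [12, 13, 31, 46, 63, 82, 90, 103] → [12, 13, 31, 46, 63, 82, 90, 103, 116] → [12, 13, 31, 46, 63, 82, 90, 103, 116, 123]
So `result[-1]` = 123

Answer: 123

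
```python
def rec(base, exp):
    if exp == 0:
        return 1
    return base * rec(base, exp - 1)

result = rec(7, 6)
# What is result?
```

rec(7, 6) = 7 * 7 * 7 * 7 * 7 * 7 = 117649

Answer: 117649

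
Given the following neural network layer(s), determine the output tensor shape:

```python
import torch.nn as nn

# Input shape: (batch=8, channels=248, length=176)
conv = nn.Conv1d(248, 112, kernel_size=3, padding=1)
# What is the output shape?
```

Input: (8, 248, 176) -> Output: (8, 112, 176)

Answer: (8, 112, 176)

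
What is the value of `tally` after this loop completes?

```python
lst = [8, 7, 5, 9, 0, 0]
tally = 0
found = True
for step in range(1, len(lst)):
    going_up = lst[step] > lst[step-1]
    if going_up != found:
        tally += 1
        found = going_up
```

Count direction changes in [8, 7, 5, 9, 0, 0]
`tally` takes the values: 0 → 1 → 2 → 3

Answer: 3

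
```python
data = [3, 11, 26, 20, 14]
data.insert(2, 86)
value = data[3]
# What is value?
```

Trace:
`data = [3, 11, 26, 20, 14]` → data = [3, 11, 26, 20, 14]
`data.insert(2, 86)` → data = [3, 11, 86, 26, 20, 14]
`value = data[3]` → value = 26
So value = 26

Answer: 26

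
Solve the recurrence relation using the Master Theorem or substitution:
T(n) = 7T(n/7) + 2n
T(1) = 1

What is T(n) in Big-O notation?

By Master Theorem: a=7, b=7, f(n)=2n. Since log_7(7) = 1 and f(n) = Θ(n^1), Case 2 applies. T(n) = O(n log n).

Answer: O(n log n)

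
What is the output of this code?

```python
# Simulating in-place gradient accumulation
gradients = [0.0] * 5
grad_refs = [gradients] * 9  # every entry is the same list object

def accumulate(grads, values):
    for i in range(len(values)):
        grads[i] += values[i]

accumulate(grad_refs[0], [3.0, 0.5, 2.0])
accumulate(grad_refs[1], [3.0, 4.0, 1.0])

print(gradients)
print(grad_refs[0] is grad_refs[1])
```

Key concept: gradient accumulation aliasing.
Step by step:
`gradients = [0.0] * 5` → gradients = [0.0, 0.0, 0.0, 0.0, 0.0]
`grad_refs = [gradients] * 9` → grad_refs = [[0.0, 0.0, 0.0, 0.0, 0.0], [0.0, 0.0, 0.0, 0.0, 0.0], [0.0, 0.0, 0.0, 0.0, 0.0], [0.0, 0.0, 0.0, 0.0, 0.0], [0.0, 0.0, 0.0, 0.0, 0.0], [0.0, 0.0, 0.0, 0.0, 0.0], [0.0, 0.0, 0.0, 0.0, 0.0], [0.0, 0.0, 0.0, 0.0, 0.0], [0.0, 0.0, 0.0, 0.0, 0.0]]
`accumulate(grad_refs[0], [3.0, 0.5, 2.0])` → gradients = [3.0, 0.5, 2.0, 0.0, 0.0]; grad_refs = [[3.0, 0.5, 2.0, 0.0, 0.0], [3.0, 0.5, 2.0, 0.0, 0.0], [3.0, 0.5, 2.0, 0.0, 0.0], [3.0, 0.5, 2.0, 0.0, 0.0], [3.0, 0.5, 2.0, 0.0, 0.0], [3.0, 0.5, 2.0, 0.0, 0.0], [3.0, 0.5, 2.0, 0.0, 0.0], [3.0, 0.5, 2.0, 0.0, 0.0], [3.0, 0.5, 2.0, 0.0, 0.0]]
`accumulate(grad_refs[1], [3.0, 4.0, 1.0])` → gradients = [6.0, 4.5, 3.0, 0.0, 0.0]; grad_refs = [[6.0, 4.5, 3.0, 0.0, 0.0], [6.0, 4.5, 3.0, 0.0, 0.0], [6.0, 4.5, 3.0, 0.0, 0.0], [6.0, 4.5, 3.0, 0.0, 0.0], [6.0, 4.5, 3.0, 0.0, 0.0], [6.0, 4.5, 3.0, 0.0, 0.0], [6.0, 4.5, 3.0, 0.0, 0.0], [6.0, 4.5, 3.0, 0.0, 0.0], [6.0, 4.5, 3.0, 0.0, 0.0]]
`print(gradients)` → prints [6.0, 4.5, 3.0, 0.0, 0.0]
`print(grad_refs[0] is grad_refs[1])` → prints True

Answer:
[6.0, 4.5, 3.0, 0.0, 0.0]
True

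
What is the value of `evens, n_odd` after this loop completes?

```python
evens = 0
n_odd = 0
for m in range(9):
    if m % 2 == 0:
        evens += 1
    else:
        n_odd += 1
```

Count evens and odds in range(9)
`evens, n_odd` takes the values: (0, 0) → (1, 0) → (1, 1) → (2, 1) → (2, 2) → (3, 2) → (3, 3) → (4, 3) → (4, 4) → (5, 4)

Answer: 5, 4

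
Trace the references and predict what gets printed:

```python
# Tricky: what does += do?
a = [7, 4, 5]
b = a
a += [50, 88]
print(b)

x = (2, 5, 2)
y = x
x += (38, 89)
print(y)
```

Key concept: += behavior differs for mutable vs immutable.
Step by step:
`a = [7, 4, 5]` → a = [7, 4, 5]
`b = a` → b = [7, 4, 5] (same object as a)
`a += [50, 88]` → a = [7, 4, 5, 50, 88] (same object as b); b = [7, 4, 5, 50, 88] (same object as a)
`print(b)` → prints [7, 4, 5, 50, 88]
`x = (2, 5, 2)` → x = (2, 5, 2)
`y = x` → y = (2, 5, 2)
`x += (38, 89)` → x = (2, 5, 2, 38, 89)
`print(y)` → prints (2, 5, 2)

Answer:
[7, 4, 5, 50, 88]
(2, 5, 2)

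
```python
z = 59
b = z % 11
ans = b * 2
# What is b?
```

Trace:
`z = 59` → z = 59
`b = z % 11` → b = 4
`ans = b * 2` → ans = 8
So b = 4

Answer: 4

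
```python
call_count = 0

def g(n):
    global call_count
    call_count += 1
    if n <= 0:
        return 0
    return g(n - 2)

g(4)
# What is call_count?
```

Linear recursion stepping by 2: 3 calls from n=4 down to ≤0.

Answer: 3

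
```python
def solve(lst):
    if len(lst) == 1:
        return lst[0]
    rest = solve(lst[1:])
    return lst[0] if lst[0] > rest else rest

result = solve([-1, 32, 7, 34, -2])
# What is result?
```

Recursive max over [-1, 32, 7, 34, -2] = 34

Answer: 34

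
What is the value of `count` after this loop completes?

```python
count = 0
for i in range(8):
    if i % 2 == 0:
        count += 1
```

Count numbers divisible by 2 in range(8)
`count` takes the values: 0 → 1 → 2 → 3 → 4

Answer: 4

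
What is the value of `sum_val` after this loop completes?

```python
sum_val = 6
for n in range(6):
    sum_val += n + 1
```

Start at 6, add 1 to 6 = 27
`sum_val` takes the values: 6 → 7 → 9 → 12 → 16 → 21 → 27

Answer: 27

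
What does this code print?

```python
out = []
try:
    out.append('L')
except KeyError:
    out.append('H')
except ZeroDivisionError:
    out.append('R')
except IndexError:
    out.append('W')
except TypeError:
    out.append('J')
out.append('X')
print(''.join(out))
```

Execution trace: 'L' (try body, no exception) → 'X' (after the try/except). Output: LX

Answer: LX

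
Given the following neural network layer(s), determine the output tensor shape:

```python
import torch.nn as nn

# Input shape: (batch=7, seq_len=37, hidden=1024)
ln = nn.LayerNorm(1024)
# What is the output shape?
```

Input: (7, 37, 1024) -> Output: (7, 37, 1024)

Answer: (7, 37, 1024)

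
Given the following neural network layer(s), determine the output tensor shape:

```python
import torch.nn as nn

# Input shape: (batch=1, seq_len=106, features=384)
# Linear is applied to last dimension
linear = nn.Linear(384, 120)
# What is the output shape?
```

Input: (1, 106, 384) -> Output: (1, 106, 120)

Answer: (1, 106, 120)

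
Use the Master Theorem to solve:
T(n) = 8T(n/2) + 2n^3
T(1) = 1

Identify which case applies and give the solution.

a=8, b=2, f(n)=2n^3. log_2(8) = 3. Since c=3 = 3, Case 2 applies: T(n) = Θ(n^log_b(a) · log n) = O(n^3 log n).

Answer: O(n^3 log n) - Case 2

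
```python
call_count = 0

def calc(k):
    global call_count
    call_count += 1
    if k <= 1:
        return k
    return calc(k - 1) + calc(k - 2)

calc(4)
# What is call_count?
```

Calls(k) = 1 + Calls(k-1) + Calls(k-2); Calls(0)=Calls(1)=1. For k=4 this gives 9.

Answer: 9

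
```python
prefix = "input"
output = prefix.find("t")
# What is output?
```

Trace:
`prefix = "input"` → prefix = 'input'
`output = prefix.find("t")` → output = 4
So output = 4

Answer: 4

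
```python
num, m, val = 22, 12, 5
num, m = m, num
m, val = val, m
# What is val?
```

Trace:
`num, m, val = 22, 12, 5` → num = 22; m = 12; val = 5
`num, m = m, num` → num = 12; m = 22
`m, val = val, m` → m = 5; val = 22
So val = 22

Answer: 22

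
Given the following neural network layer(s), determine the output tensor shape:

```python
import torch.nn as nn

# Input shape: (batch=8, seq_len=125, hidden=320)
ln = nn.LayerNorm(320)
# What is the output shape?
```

Input: (8, 125, 320) -> Output: (8, 125, 320)

Answer: (8, 125, 320)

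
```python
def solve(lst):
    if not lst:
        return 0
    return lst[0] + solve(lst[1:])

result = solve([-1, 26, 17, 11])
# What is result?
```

(-1) + 26 + 17 + 11 + 0 = 53

Answer: 53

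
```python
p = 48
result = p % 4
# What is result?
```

Trace:
`p = 48` → p = 48
`result = p % 4` → result = 0
So result = 0

Answer: 0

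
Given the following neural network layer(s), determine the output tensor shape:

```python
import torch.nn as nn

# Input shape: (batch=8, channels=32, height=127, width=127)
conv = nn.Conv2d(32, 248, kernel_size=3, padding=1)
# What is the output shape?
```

Input: (8, 32, 127, 127) -> Output: (8, 248, 127, 127)

Answer: (8, 248, 127, 127)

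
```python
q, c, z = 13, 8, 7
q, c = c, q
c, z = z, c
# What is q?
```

Trace:
`q, c, z = 13, 8, 7` → q = 13; c = 8; z = 7
`q, c = c, q` → q = 8; c = 13
`c, z = z, c` → c = 7; z = 13
So q = 8

Answer: 8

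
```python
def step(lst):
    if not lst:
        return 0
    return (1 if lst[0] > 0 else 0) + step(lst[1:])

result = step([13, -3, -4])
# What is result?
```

Count of positive elements in [13, -3, -4] = 1

Answer: 1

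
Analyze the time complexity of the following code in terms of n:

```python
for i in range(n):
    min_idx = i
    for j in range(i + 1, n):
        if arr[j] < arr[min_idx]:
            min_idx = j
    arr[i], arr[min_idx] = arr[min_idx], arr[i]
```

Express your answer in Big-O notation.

This is Selection sort. Time complexity: O(n²).

Answer: O(n²)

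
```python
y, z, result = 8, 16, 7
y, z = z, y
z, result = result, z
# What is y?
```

Trace:
`y, z, result = 8, 16, 7` → y = 8; z = 16; result = 7
`y, z = z, y` → y = 16; z = 8
`z, result = result, z` → z = 7; result = 8
So y = 16

Answer: 16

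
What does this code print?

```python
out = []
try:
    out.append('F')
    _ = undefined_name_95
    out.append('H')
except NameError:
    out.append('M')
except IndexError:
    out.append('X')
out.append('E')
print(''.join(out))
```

Execution trace: 'F' (try body) → 'M' (except NameError) → 'E' (after the try/except). Output: FME

Answer: FME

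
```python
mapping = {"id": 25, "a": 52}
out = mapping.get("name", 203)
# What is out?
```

Trace:
`mapping = {"id": 25, "a": 52}` → mapping = {'id': 25, 'a': 52}
`out = mapping.get("name", 203)` → out = 203
So out = 203

Answer: 203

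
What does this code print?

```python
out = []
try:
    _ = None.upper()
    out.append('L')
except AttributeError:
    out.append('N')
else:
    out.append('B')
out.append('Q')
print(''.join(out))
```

Execution trace: 'N' (except AttributeError) → 'Q' (after the try/except). Output: NQ

Answer: NQ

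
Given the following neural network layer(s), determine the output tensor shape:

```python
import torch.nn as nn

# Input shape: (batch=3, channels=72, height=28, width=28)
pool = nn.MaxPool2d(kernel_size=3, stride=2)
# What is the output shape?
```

Input: (3, 72, 28, 28) -> Output: (3, 72, 13, 13)

Answer: (3, 72, 13, 13)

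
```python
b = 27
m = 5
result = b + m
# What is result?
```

Trace:
`b = 27` → b = 27
`m = 5` → m = 5
`result = b + m` → result = 32
So result = 32

Answer: 32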